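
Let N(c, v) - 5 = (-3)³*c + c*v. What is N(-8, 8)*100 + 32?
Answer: 15732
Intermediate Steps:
N(c, v) = 5 - 27*c + c*v (N(c, v) = 5 + ((-3)³*c + c*v) = 5 + (-27*c + c*v) = 5 - 27*c + c*v)
N(-8, 8)*100 + 32 = (5 - 27*(-8) - 8*8)*100 + 32 = (5 + 216 - 64)*100 + 32 = 157*100 + 32 = 15700 + 32 = 15732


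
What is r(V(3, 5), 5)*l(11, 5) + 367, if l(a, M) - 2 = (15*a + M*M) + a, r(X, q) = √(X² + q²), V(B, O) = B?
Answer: 367 + 203*√34 ≈ 1550.7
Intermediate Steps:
l(a, M) = 2 + M² + 16*a (l(a, M) = 2 + ((15*a + M*M) + a) = 2 + ((15*a + M²) + a) = 2 + ((M² + 15*a) + a) = 2 + (M² + 16*a) = 2 + M² + 16*a)
r(V(3, 5), 5)*l(11, 5) + 367 = √(3² + 5²)*(2 + 5² + 16*11) + 367 = √(9 + 25)*(2 + 25 + 176) + 367 = √34*203 + 367 = 203*√34 + 367 = 367 + 203*√34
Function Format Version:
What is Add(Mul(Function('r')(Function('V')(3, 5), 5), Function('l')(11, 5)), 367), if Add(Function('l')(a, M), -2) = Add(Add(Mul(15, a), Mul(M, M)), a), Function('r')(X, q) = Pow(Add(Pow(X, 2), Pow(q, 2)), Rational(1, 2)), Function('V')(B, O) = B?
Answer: Add(367, Mul(203, Pow(34, Rational(1, 2)))) ≈ 1550.7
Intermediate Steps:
Function('l')(a, M) = Add(2, Pow(M, 2), Mul(16, a)) (Function('l')(a, M) = Add(2, Add(Add(Mul(15, a), Mul(M, M)), a)) = Add(2, Add(Add(Mul(15, a), Pow(M, 2)), a)) = Add(2, Add(Add(Pow(M, 2), Mul(15, a)), a)) = Add(2, Add(Pow(M, 2), Mul(16, a))) = Add(2, Pow(M, 2), Mul(16, a)))
Add(Mul(Function('r')(Function('V')(3, 5), 5), Function('l')(11, 5)), 367) = Add(Mul(Pow(Add(Pow(3, 2), Pow(5, 2)), Rational(1, 2)), Add(2, Pow(5, 2), Mul(16, 11))), 367) = Add(Mul(Pow(Add(9, 25), Rational(1, 2)), Add(2, 25, 176)), 367) = Add(Mul(Pow(34, Rational(1, 2)), 203), 367) = Add(Mul(203, Pow(34, Rational(1, 2))), 367) = Add(367, Mul(203, Pow(34, Rational(1, 2))))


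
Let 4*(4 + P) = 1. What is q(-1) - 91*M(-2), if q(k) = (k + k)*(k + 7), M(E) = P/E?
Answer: -1461/8 ≈ -182.63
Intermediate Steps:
P = -15/4 (P = -4 + (¼)*1 = -4 + ¼ = -15/4 ≈ -3.7500)
M(E) = -15/(4*E)
q(k) = 2*k*(7 + k) (q(k) = (2*k)*(7 + k) = 2*k*(7 + k))
q(-1) - 91*M(-2) = 2*(-1)*(7 - 1) - (-1365)/(4*(-2)) = 2*(-1)*6 - (-1365)*(-1)/(4*2) = -12 - 91*15/8 = -12 - 1365/8 = -1461/8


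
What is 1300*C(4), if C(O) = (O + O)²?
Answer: 83200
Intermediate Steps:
C(O) = 4*O² (C(O) = (2*O)² = 4*O²)
1300*C(4) = 1300*(4*4²) = 1300*(4*16) = 1300*64 = 83200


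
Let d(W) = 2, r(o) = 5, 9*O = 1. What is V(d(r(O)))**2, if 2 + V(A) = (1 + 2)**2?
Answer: 49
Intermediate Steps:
O = 1/9 (O = (1/9)*1 = 1/9 ≈ 0.11111)
V(A) = 7 (V(A) = -2 + (1 + 2)**2 = -2 + 3**2 = -2 + 9 = 7)
V(d(r(O)))**2 = 7**2 = 49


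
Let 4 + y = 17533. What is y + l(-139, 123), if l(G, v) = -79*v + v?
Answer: 7935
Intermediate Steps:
l(G, v) = -78*v
y = 17529 (y = -4 + 17533 = 17529)
y + l(-139, 123) = 17529 - 78*123 = 17529 - 9594 = 7935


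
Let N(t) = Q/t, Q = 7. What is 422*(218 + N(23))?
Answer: 2118862/23 ≈ 92124.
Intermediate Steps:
N(t) = 7/t
422*(218 + N(23)) = 422*(218 + 7/23) = 422*(5021/23) = 2118862/23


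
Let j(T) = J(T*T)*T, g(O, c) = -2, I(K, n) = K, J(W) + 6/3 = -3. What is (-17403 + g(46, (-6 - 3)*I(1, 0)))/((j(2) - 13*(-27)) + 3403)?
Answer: -17405/3744 ≈ -4.6488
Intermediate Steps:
J(W) = -5 (J(W) = -2 - 3 = -5)
j(T) = -5*T
(-17403 + g(46, (-6 - 3)*I(1, 0)))/((j(2) - 13*(-27)) + 3403) = (-17403 - 2)/((-5*2 - 13*(-27)) + 3403) = -17405/((-10 + 351) + 3403) = -17405/(341 + 3403) = -17405/3744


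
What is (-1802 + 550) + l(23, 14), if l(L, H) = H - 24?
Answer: -1262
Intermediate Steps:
l(L, H) = -24 + H
(-1802 + 550) + l(23, 14) = (-1802 + 550) + (-24 + 14) = -1252 - 10 = -1262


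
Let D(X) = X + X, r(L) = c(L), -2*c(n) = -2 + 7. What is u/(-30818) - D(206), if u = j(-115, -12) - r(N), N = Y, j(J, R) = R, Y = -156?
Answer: -1336527/3244 ≈ -412.00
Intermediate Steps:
c(n) = -5/2 (c(n) = -(-2 + 7)/2 = -1/2*5 = -5/2)
N = -156
r(L) = -5/2
D(X) = 2*X
u = -19/2 (u = -12 - 1*(-5/2) = -12 + 5/2 = -19/2 ≈ -9.5000)
u/(-30818) - D(206) = -19/2/(-30818) - 2*206 = -19/2*(-1/30818) - 1*412 = 1/3244 - 412 = -1336527/3244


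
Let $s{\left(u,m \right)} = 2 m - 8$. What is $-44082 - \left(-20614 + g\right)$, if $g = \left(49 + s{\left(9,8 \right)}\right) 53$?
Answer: $-26489$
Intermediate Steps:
$s{\left(u,m \right)} = -8 + 2 m$
$g = 3021$ ($g = \left(49 + \left(-8 + 2 \cdot 8\right)\right) 53 = \left(49 + \left(-8 + 16\right)\right) 53 = \left(49 + 8\right) 53 = 57 \cdot 53 = 3021$)
$-44082 - \left(-20614 + g\right) = -44082 - \left(-20614 + 3021\right) = -44082 - -17593 = -44082 + 17593 = -26489$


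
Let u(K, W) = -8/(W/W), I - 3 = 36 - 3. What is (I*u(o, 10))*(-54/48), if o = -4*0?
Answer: 324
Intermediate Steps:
o = 0
I = 36 (I = 3 + (36 - 3) = 3 + 33 = 36)
u(K, W) = -8 (u(K, W) = -8/1 = -8*1 = -8)
(I*u(o, 10))*(-54/48) = (36*(-8))*(-54/48) = -(-15552)/48 = -288*(-9/8) = 324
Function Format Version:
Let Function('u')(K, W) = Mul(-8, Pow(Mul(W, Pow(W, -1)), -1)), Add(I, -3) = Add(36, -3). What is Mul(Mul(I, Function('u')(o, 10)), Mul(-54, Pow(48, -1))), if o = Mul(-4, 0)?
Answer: 324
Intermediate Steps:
o = 0
I = 36 (I = Add(3, Add(36, -3)) = Add(3, 33) = 36)
Function('u')(K, W) = -8 (Function('u')(K, W) = Mul(-8, Pow(1, -1)) = Mul(-8, 1) = -8)
Mul(Mul(I, Function('u')(o, 10)), Mul(-54, Pow(48, -1))) = Mul(Mul(36, -8), Mul(-54, Pow(48, -1))) = Mul(-288, Mul(-54, Rational(1, 48))) = Mul(-288, Rational(-9, 8)) = 324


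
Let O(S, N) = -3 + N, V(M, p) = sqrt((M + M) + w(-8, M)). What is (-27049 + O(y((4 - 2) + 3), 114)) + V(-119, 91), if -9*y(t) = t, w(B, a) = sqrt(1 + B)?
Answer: -26938 + sqrt(-238 + I*sqrt(7)) ≈ -26938.0 + 15.427*I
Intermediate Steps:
y(t) = -t/9
V(M, p) = sqrt(2*M + I*sqrt(7)) (V(M, p) = sqrt((M + M) + sqrt(1 - 8)) = sqrt(2*M + sqrt(-7)) = sqrt(2*M + I*sqrt(7)))
(-27049 + O(y((4 - 2) + 3), 114)) + V(-119, 91) = (-27049 + (-3 + 114)) + sqrt(2*(-119) + I*sqrt(7)) = (-27049 + 111) + sqrt(-238 + I*sqrt(7)) = -26938 + sqrt(-238 + I*sqrt(7))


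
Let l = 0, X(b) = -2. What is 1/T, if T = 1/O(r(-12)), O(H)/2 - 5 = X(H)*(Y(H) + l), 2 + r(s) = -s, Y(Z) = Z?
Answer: -30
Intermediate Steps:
r(s) = -2 - s
O(H) = 10 - 4*H (O(H) = 10 + 2*(-2*(H + 0)) = 10 + 2*(-2*H) = 10 - 4*H)
T = -1/30 (T = 1/(10 - 4*(-2 - 1*(-12))) = 1/(10 - 4*(-2 + 12)) = 1/(10 - 4*10) = 1/(10 - 40) = 1/(-30) = -1/30 ≈ -0.033333)
1/T = 1/(-1/30) = -30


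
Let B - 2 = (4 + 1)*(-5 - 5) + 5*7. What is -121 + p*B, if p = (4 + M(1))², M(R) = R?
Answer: -446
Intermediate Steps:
B = -13 (B = 2 + ((4 + 1)*(-5 - 5) + 5*7) = 2 + (5*(-10) + 35) = 2 + (-50 + 35) = 2 - 15 = -13)
p = 25 (p = (4 + 1)² = 5² = 25)
-121 + p*B = -121 + 25*(-13) = -121 - 325 = -446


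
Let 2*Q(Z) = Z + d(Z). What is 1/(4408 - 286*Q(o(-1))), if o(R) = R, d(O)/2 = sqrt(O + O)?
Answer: 4551/20875193 + 286*I*sqrt(2)/20875193 ≈ 0.00021801 + 1.9375e-5*I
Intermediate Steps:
d(O) = 2*sqrt(2)*sqrt(O) (d(O) = 2*sqrt(O + O) = 2*sqrt(2*O) = 2*(sqrt(2)*sqrt(O)) = 2*sqrt(2)*sqrt(O))
Q(Z) = Z/2 + sqrt(2)*sqrt(Z) (Q(Z) = (Z + 2*sqrt(2)*sqrt(Z))/2 = Z/2 + sqrt(2)*sqrt(Z))
1/(4408 - 286*Q(o(-1))) = 1/(4408 - 286*((1/2)*(-1) + sqrt(2)*sqrt(-1))) = 1/(4408 - 286*(-1/2 + sqrt(2)*I)) = 1/(4408 - 286*(-1/2 + I*sqrt(2))) = 1/(4408 + (143 - 286*I*sqrt(2))) = 1/(4551 - 286*I*sqrt(2))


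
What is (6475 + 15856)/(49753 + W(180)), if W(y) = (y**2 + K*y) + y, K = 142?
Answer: 22331/107893 ≈ 0.20697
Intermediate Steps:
W(y) = y**2 + 143*y (W(y) = (y**2 + 142*y) + y = y**2 + 143*y)
(6475 + 15856)/(49753 + W(180)) = (6475 + 15856)/(49753 + 180*(143 + 180)) = 22331/(49753 + 180*323) = 22331/(49753 + 58140) = 22331/107893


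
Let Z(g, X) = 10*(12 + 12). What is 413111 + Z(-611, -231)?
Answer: 413351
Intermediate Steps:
Z(g, X) = 240 (Z(g, X) = 10*24 = 240)
413111 + Z(-611, -231) = 413111 + 240 = 413351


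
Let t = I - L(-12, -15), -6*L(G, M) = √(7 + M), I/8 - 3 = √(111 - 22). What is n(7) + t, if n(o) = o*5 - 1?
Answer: 58 + 8*√89 + I*√2/3 ≈ 133.47 + 0.4714*I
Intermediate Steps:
I = 24 + 8*√89 (I = 24 + 8*√(111 - 22) = 24 + 8*√89 ≈ 99.472)
L(G, M) = -√(7 + M)/6
n(o) = -1 + 5*o (n(o) = 5*o - 1 = -1 + 5*o)
t = 24 + 8*√89 + I*√2/3 (t = (24 + 8*√89) - (-1)*√(7 - 15)/6 = (24 + 8*√89) - (-1)*√(-8)/6 = (24 + 8*√89) - (-1)*2*I*√2/6 = (24 + 8*√89) - (-1)*I*√2/3 = (24 + 8*√89) + I*√2/3 = 24 + 8*√89 + I*√2/3 ≈ 99.472 + 0.4714*I)
n(7) + t = (-1 + 5*7) + (24 + 8*√89 + I*√2/3) = (-1 + 35) + (24 + 8*√89 + I*√2/3) = 34 + (24 + 8*√89 + I*√2/3) = 58 + 8*√89 + I*√2/3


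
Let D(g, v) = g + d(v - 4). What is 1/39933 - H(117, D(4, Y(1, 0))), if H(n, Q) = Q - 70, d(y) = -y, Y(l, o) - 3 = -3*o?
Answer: 2595646/39933 ≈ 65.000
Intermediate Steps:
Y(l, o) = 3 - 3*o
D(g, v) = 4 + g - v (D(g, v) = g - (v - 4) = g - (-4 + v) = g + (4 - v) = 4 + g - v)
H(n, Q) = -70 + Q
1/39933 - H(117, D(4, Y(1, 0))) = 1/39933 - (-70 + (4 + 4 - (3 - 3*0))) = 1/39933 - (-70 + (4 + 4 - (3 + 0))) = 1/39933 - (-70 + (4 + 4 - 1*3)) = 1/39933 - (-70 + (4 + 4 - 3)) = 1/39933 - (-70 + 5) = 1/39933 - 1*(-65) = 1/39933 + 65 = 2595646/39933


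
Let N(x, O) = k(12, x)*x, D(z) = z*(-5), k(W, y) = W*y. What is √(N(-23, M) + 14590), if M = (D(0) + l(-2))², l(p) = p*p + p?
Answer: 19*√58 ≈ 144.70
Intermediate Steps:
D(z) = -5*z
l(p) = p + p² (l(p) = p² + p = p + p²)
M = 4 (M = (-5*0 - 2*(1 - 2))² = (0 - 2*(-1))² = (0 + 2)² = 2² = 4)
N(x, O) = 12*x² (N(x, O) = (12*x)*x = 12*x²)
√(N(-23, M) + 14590) = √(12*(-23)² + 14590) = √(12*529 + 14590) = √(6348 + 14590) = √20938 = 19*√58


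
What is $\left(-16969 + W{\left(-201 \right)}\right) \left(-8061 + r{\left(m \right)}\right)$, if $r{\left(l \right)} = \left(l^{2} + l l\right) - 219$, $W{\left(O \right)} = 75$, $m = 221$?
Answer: $-1510357388$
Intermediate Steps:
$r{\left(l \right)} = -219 + 2 l^{2}$ ($r{\left(l \right)} = \left(l^{2} + l^{2}\right) - 219 = 2 l^{2} - 219 = -219 + 2 l^{2}$)
$\left(-16969 + W{\left(-201 \right)}\right) \left(-8061 + r{\left(m \right)}\right) = \left(-16969 + 75\right) \left(-8061 - \left(219 - 2 \cdot 221^{2}\right)\right) = - 16894 \left(-8061 + \left(-219 + 2 \cdot 48841\right)\right) = - 16894 \left(-8061 + \left(-219 + 97682\right)\right) = - 16894 \left(-8061 + 97463\right) = \left(-16894\right) 89402 = -1510357388$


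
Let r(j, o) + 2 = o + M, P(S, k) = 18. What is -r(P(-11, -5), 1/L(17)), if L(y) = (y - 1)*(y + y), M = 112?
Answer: -59841/544 ≈ -110.00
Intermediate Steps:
L(y) = 2*y*(-1 + y) (L(y) = (-1 + y)*(2*y) = 2*y*(-1 + y))
r(j, o) = 110 + o (r(j, o) = -2 + (o + 112) = -2 + (112 + o) = 110 + o)
-r(P(-11, -5), 1/L(17)) = -(110 + 1/(2*17*(-1 + 17))) = -(110 + 1/(2*17*16)) = -(110 + 1/544) = -1*59841/544 = -59841/544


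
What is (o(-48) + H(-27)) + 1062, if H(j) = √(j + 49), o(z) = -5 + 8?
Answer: 1065 + √22 ≈ 1069.7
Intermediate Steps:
o(z) = 3
H(j) = √(49 + j)
(o(-48) + H(-27)) + 1062 = (3 + √(49 - 27)) + 1062 = (3 + √22) + 1062 = 1065 + √22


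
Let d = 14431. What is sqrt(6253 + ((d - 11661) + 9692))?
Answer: sqrt(18715) ≈ 136.80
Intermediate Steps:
sqrt(6253 + ((d - 11661) + 9692)) = sqrt(6253 + ((14431 - 11661) + 9692)) = sqrt(6253 + (2770 + 9692)) = sqrt(6253 + 12462) = sqrt(18715)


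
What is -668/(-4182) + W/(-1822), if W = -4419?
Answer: 9848677/3809802 ≈ 2.5851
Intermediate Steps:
-668/(-4182) + W/(-1822) = -668/(-4182) - 4419/(-1822) = -668*(-1/4182) - 4419*(-1/1822) = 334/2091 + 4419/1822 = 9848677/3809802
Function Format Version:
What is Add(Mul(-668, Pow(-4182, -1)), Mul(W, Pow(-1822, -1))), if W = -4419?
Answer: Rational(9848677, 3809802) ≈ 2.5851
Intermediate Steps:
Add(Mul(-668, Pow(-4182, -1)), Mul(W, Pow(-1822, -1))) = Add(Mul(-668, Pow(-4182, -1)), Mul(-4419, Pow(-1822, -1))) = Add(Mul(-668, Rational(-1, 4182)), Mul(-4419, Rational(-1, 1822))) = Add(Rational(334, 2091), Rational(4419, 1822)) = Rational(9848677, 3809802)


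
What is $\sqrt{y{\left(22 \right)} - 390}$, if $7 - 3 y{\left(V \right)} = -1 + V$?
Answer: $\frac{4 i \sqrt{222}}{3} \approx 19.866 i$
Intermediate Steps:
$y{\left(V \right)} = \frac{8}{3} - \frac{V}{3}$ ($y{\left(V \right)} = \frac{7}{3} - \frac{-1 + V}{3} = \frac{7}{3} - \left(- \frac{1}{3} + \frac{V}{3}\right) = \frac{8}{3} - \frac{V}{3}$)
$\sqrt{y{\left(22 \right)} - 390} = \sqrt{\left(\frac{8}{3} - \frac{22}{3}\right) - 390} = \sqrt{- \frac{14}{3} - 390} = \sqrt{- \frac{1184}{3}} = \frac{4 i \sqrt{222}}{3}$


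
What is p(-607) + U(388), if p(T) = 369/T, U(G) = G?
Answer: 235147/607 ≈ 387.39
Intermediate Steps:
p(-607) + U(388) = 369/(-607) + 388 = 369*(-1/607) + 388 = -369/607 + 388 = 235147/607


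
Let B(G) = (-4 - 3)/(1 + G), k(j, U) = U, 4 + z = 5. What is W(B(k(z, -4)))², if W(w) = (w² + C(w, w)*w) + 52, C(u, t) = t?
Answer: 320356/81 ≈ 3955.0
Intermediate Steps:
z = 1 (z = -4 + 5 = 1)
B(G) = -7/(1 + G)
W(w) = 52 + 2*w² (W(w) = (w² + w*w) + 52 = (w² + w²) + 52 = 2*w² + 52 = 52 + 2*w²)
W(B(k(z, -4)))² = (52 + 2*(-7/(1 - 4))²)² = (52 + 2*(-7/(-3))²)² = (52 + 2*(-7*(-⅓))²)² = (52 + 2*(7/3)²)² = (52 + 2*(49/9))² = (52 + 98/9)² = (566/9)² = 320356/81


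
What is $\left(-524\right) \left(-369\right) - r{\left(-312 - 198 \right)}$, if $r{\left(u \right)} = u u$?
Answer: $-66744$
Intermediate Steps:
$r{\left(u \right)} = u^{2}$
$\left(-524\right) \left(-369\right) - r{\left(-312 - 198 \right)} = \left(-524\right) \left(-369\right) - \left(-312 - 198\right)^{2} = 193356 - \left(-312 - 198\right)^{2} = 193356 - \left(-510\right)^{2} = 193356 - 260100 = -66744$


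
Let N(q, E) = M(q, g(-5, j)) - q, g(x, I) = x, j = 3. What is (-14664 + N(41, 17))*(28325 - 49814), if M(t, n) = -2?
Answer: 316038723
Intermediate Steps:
N(q, E) = -2 - q
(-14664 + N(41, 17))*(28325 - 49814) = (-14664 + (-2 - 1*41))*(28325 - 49814) = (-14664 + (-2 - 41))*(-21489) = (-14664 - 43)*(-21489) = -14707*(-21489) = 316038723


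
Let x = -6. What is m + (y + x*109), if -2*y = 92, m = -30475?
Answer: -31175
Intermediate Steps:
y = -46 (y = -1/2*92 = -46)
m + (y + x*109) = -30475 + (-46 - 6*109) = -30475 + (-46 - 654) = -30475 - 700 = -31175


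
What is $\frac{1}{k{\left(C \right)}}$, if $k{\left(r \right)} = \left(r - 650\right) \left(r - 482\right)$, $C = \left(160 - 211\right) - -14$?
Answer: $\frac{1}{356553} \approx 2.8046 \cdot 10^{-6}$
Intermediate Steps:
$C = -37$ ($C = -51 + \left(-208 + 222\right) = -51 + 14 = -37$)
$k{\left(r \right)} = \left(-650 + r\right) \left(-482 + r\right)$
$\frac{1}{k{\left(C \right)}} = \frac{1}{313300 + \left(-37\right)^{2} - -41884} = \frac{1}{313300 + 1369 + 41884} = \frac{1}{356553}$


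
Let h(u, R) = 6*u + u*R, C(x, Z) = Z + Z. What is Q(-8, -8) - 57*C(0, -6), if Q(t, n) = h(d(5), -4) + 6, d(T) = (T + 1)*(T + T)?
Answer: 810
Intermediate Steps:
C(x, Z) = 2*Z
d(T) = 2*T*(1 + T) (d(T) = (1 + T)*(2*T) = 2*T*(1 + T))
h(u, R) = 6*u + R*u
Q(t, n) = 126 (Q(t, n) = (2*5*(1 + 5))*(6 - 4) + 6 = (2*5*6)*2 + 6 = 60*2 + 6 = 120 + 6 = 126)
Q(-8, -8) - 57*C(0, -6) = 126 - 114*(-6) = 126 - 57*(-12) = 126 + 684 = 810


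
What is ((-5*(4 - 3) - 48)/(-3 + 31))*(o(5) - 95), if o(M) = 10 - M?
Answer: 2385/14 ≈ 170.36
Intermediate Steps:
((-5*(4 - 3) - 48)/(-3 + 31))*(o(5) - 95) = ((-5*(4 - 3) - 48)/(-3 + 31))*((10 - 1*5) - 95) = ((-5*1 - 48)/28)*((10 - 5) - 95) = ((-5 - 48)*(1/28))*(5 - 95) = -53*1/28*(-90) = -53/28*(-90) = 2385/14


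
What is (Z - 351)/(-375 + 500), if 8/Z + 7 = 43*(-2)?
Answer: -32651/11625 ≈ -2.8087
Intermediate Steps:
Z = -8/93 (Z = 8/(-7 + 43*(-2)) = 8/(-7 - 86) = 8/(-93) = 8*(-1/93) = -8/93 ≈ -0.086022)
(Z - 351)/(-375 + 500) = (-8/93 - 351)/(-375 + 500) = -32651/93/125 = -32651/93*1/125 = -32651/11625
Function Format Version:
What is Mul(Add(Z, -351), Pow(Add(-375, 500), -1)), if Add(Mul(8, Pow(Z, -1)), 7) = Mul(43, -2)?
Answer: Rational(-32651, 11625) ≈ -2.8087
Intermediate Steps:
Z = Rational(-8, 93) (Z = Mul(8, Pow(Add(-7, Mul(43, -2)), -1)) = Mul(8, Pow(Add(-7, -86), -1)) = Mul(8, Pow(-93, -1)) = Mul(8, Rational(-1, 93)) = Rational(-8, 93) ≈ -0.086022)
Mul(Add(Z, -351), Pow(Add(-375, 500), -1)) = Mul(Add(Rational(-8, 93), -351), Pow(Add(-375, 500), -1)) = Mul(Rational(-32651, 93), Pow(125, -1)) = Mul(Rational(-32651, 93), Rational(1, 125)) = Rational(-32651, 11625)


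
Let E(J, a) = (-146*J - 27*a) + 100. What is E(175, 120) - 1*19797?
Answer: -48487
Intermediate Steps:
E(J, a) = 100 - 146*J - 27*a
E(175, 120) - 1*19797 = (100 - 146*175 - 27*120) - 1*19797 = (100 - 25550 - 3240) - 19797 = -28690 - 19797 = -48487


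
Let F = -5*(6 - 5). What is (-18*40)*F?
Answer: 3600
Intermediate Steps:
F = -5 (F = -5*1 = -5)
(-18*40)*F = -18*40*(-5) = -720*(-5) = 3600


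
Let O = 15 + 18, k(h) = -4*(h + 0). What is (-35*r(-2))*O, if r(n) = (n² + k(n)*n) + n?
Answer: 16170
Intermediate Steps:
k(h) = -4*h
r(n) = n - 3*n² (r(n) = (n² + (-4*n)*n) + n = (n² - 4*n²) + n = -3*n² + n = n - 3*n²)
O = 33
(-35*r(-2))*O = -(-70)*(1 - 3*(-2))*33 = -(-70)*(1 + 6)*33 = -(-70)*7*33 = -35*(-14)*33 = 490*33 = 16170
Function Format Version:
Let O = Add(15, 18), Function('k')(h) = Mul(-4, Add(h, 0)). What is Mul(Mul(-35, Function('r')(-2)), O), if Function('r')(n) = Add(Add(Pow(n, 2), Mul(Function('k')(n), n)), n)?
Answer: 16170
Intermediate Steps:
Function('k')(h) = Mul(-4, h)
Function('r')(n) = Add(n, Mul(-3, Pow(n, 2))) (Function('r')(n) = Add(Add(Pow(n, 2), Mul(Mul(-4, n), n)), n) = Add(Add(Pow(n, 2), Mul(-4, Pow(n, 2))), n) = Add(Mul(-3, Pow(n, 2)), n) = Add(n, Mul(-3, Pow(n, 2))))
O = 33
Mul(Mul(-35, Function('r')(-2)), O) = Mul(Mul(-35, Mul(-2, Add(1, Mul(-3, -2)))), 33) = Mul(Mul(-35, Mul(-2, Add(1, 6))), 33) = Mul(Mul(-35, Mul(-2, 7)), 33) = Mul(Mul(-35, -14), 33) = Mul(490, 33) = 16170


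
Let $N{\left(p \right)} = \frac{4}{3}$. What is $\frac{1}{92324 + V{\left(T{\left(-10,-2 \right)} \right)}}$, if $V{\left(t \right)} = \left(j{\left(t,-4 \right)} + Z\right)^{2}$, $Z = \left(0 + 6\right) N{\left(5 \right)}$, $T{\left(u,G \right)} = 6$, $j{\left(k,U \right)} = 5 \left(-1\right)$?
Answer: $\frac{1}{92333} \approx 1.083 \cdot 10^{-5}$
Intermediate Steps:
$N{\left(p \right)} = \frac{4}{3}$ ($N{\left(p \right)} = 4 \cdot \frac{1}{3} = \frac{4}{3}$)
$j{\left(k,U \right)} = -5$
$Z = 8$ ($Z = \left(0 + 6\right) \frac{4}{3} = 6 \cdot \frac{4}{3} = 8$)
$V{\left(t \right)} = 9$ ($V{\left(t \right)} = \left(-5 + 8\right)^{2} = 3^{2} = 9$)
$\frac{1}{92324 + V{\left(T{\left(-10,-2 \right)} \right)}} = \frac{1}{92324 + 9} = \frac{1}{92333}$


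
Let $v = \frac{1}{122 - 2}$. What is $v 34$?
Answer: $\frac{17}{60} \approx 0.28333$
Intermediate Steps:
$v = \frac{1}{120} \approx 0.0083333$
$v 34 = \frac{1}{120} \cdot 34 = \frac{17}{60}$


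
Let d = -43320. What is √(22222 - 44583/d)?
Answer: √3209005410/380 ≈ 149.07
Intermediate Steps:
√(22222 - 44583/d) = √(22222 - 44583/(-43320)) = √(22222 - 44583*(-1/43320)) = √(22222 + 14861/14440) = √(320900541/14440) = √3209005410/380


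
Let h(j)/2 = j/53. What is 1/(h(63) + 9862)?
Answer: 53/522812 ≈ 0.00010137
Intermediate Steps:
h(j) = 2*j/53 (h(j) = 2*(j/53) = 2*j/53)
1/(h(63) + 9862) = 1/((2/53)*63 + 9862) = 1/(126/53 + 9862) = 1/(522812/53) = 53/522812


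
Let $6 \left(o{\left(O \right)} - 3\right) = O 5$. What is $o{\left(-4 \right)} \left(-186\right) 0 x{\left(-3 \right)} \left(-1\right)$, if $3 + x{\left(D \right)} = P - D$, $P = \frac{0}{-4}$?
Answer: $0$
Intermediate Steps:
$o{\left(O \right)} = 3 + \frac{5 O}{6}$ ($o{\left(O \right)} = 3 + \frac{O 5}{6} = 3 + \frac{5 O}{6}$)
$P = 0$ ($P = 0 \left(- \frac{1}{4}\right) = 0$)
$x{\left(D \right)} = -3 - D$ ($x{\left(D \right)} = -3 + \left(0 - D\right) = -3 - D$)
$o{\left(-4 \right)} \left(-186\right) 0 x{\left(-3 \right)} \left(-1\right) = \left(3 + \frac{5}{6} \left(-4\right)\right) \left(-186\right) 0 \left(-3 - -3\right) \left(-1\right) = \left(3 - \frac{10}{3}\right) \left(-186\right) 0 \left(-3 + 3\right) \left(-1\right) = \left(- \frac{1}{3}\right) \left(-186\right) 0 \cdot 0 \left(-1\right) = 62 \cdot 0 \left(-1\right) = 62 \cdot 0 = 0$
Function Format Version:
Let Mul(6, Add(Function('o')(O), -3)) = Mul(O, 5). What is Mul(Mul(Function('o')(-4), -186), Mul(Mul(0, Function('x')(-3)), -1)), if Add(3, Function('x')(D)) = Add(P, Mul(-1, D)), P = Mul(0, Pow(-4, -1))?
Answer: 0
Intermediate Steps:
Function('o')(O) = Add(3, Mul(Rational(5, 6), O)) (Function('o')(O) = Add(3, Mul(Rational(1, 6), Mul(O, 5))) = Add(3, Mul(Rational(1, 6), Mul(5, O))) = Add(3, Mul(Rational(5, 6), O)))
P = 0 (P = Mul(0, Rational(-1, 4)) = 0)
Function('x')(D) = Add(-3, Mul(-1, D)) (Function('x')(D) = Add(-3, Add(0, Mul(-1, D))) = Add(-3, Mul(-1, D)))
Mul(Mul(Function('o')(-4), -186), Mul(Mul(0, Function('x')(-3)), -1)) = Mul(Mul(Add(3, Mul(Rational(5, 6), -4)), -186), Mul(Mul(0, Add(-3, Mul(-1, -3))), -1)) = Mul(Mul(Add(3, Rational(-10, 3)), -186), Mul(Mul(0, Add(-3, 3)), -1)) = Mul(Mul(Rational(-1, 3), -186), Mul(Mul(0, 0), -1)) = Mul(62, Mul(0, -1)) = Mul(62, 0) = 0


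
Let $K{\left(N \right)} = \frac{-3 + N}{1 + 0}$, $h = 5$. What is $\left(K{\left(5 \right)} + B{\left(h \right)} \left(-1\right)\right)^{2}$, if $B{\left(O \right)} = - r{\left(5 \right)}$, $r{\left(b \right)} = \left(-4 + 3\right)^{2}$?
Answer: $9$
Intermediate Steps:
$r{\left(b \right)} = 1$ ($r{\left(b \right)} = \left(-1\right)^{2} = 1$)
$B{\left(O \right)} = -1$ ($B{\left(O \right)} = \left(-1\right) 1 = -1$)
$K{\left(N \right)} = -3 + N$ ($K{\left(N \right)} = \frac{-3 + N}{1} = \left(-3 + N\right) 1 = -3 + N$)
$\left(K{\left(5 \right)} + B{\left(h \right)} \left(-1\right)\right)^{2} = \left(\left(-3 + 5\right) - -1\right)^{2} = \left(2 + 1\right)^{2} = 3^{2} = 9$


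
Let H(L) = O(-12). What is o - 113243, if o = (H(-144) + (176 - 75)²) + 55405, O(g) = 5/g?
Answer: -571649/12 ≈ -47637.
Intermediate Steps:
H(L) = -5/12 (H(L) = 5/(-12) = 5*(-1/12) = -5/12)
o = 787267/12 (o = (-5/12 + (176 - 75)²) + 55405 = (-5/12 + 101²) + 55405 = (-5/12 + 10201) + 55405 = 122407/12 + 55405 = 787267/12 ≈ 65606.)
o - 113243 = 787267/12 - 113243 = -571649/12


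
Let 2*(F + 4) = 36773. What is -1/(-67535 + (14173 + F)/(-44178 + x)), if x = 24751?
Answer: 38854/2624070001 ≈ 1.4807e-5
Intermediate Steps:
F = 36765/2 (F = -4 + (½)*36773 = -4 + 36773/2 = 36765/2 ≈ 18383.)
-1/(-67535 + (14173 + F)/(-44178 + x)) = -1/(-67535 + (14173 + 36765/2)/(-44178 + 24751)) = -1/(-67535 + (65111/2)/(-19427)) = -1/(-67535 + (65111/2)*(-1/19427)) = -1/(-67535 - 65111/38854) = -1/(-2624070001/38854) = -1*(-38854/2624070001) = 38854/2624070001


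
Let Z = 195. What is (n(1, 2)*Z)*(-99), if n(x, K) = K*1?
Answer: -38610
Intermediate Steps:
n(x, K) = K
(n(1, 2)*Z)*(-99) = (2*195)*(-99) = 390*(-99) = -38610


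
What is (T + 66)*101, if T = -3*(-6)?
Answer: 8484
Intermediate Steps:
T = 18
(T + 66)*101 = (18 + 66)*101 = 84*101 = 8484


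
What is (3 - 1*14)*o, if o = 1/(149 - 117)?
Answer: -11/32 ≈ -0.34375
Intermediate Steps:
o = 1/32 ≈ 0.031250
(3 - 1*14)*o = (3 - 1*14)*(1/32) = (3 - 14)*(1/32) = -11*1/32 = -11/32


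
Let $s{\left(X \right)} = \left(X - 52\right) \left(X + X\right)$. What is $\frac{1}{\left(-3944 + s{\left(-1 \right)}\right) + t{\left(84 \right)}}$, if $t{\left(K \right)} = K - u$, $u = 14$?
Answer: $- \frac{1}{3768} \approx -0.00026539$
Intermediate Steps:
$s{\left(X \right)} = 2 X \left(-52 + X\right)$ ($s{\left(X \right)} = \left(-52 + X\right) 2 X = 2 X \left(-52 + X\right)$)
$t{\left(K \right)} = -14 + K$ ($t{\left(K \right)} = K - 14 = -14 + K$)
$\frac{1}{\left(-3944 + s{\left(-1 \right)}\right) + t{\left(84 \right)}} = \frac{1}{\left(-3944 + 2 \left(-1\right) \left(-52 - 1\right)\right) + \left(-14 + 84\right)} = \frac{1}{\left(-3944 + 2 \left(-1\right) \left(-53\right)\right) + 70} = \frac{1}{\left(-3944 + 106\right) + 70} = \frac{1}{-3838 + 70} = \frac{1}{-3768} = - \frac{1}{3768}$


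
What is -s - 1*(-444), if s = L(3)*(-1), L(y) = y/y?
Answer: 445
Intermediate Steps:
L(y) = 1
s = -1 (s = 1*(-1) = -1)
-s - 1*(-444) = -1*(-1) - 1*(-444) = 1 + 444 = 445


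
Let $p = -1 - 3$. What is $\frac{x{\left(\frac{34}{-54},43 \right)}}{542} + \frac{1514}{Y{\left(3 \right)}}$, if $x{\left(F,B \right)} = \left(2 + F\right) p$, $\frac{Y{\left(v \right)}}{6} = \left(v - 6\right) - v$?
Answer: $- \frac{615589}{14634} \approx -42.066$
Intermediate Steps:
$Y{\left(v \right)} = -36$ ($Y{\left(v \right)} = 6 \left(\left(v - 6\right) - v\right) = 6 \left(\left(-6 + v\right) - v\right) = 6 \left(-6\right) = -36$)
$p = -4$ ($p = -1 - 3 = -4$)
$x{\left(F,B \right)} = -8 - 4 F$ ($x{\left(F,B \right)} = \left(2 + F\right) \left(-4\right) = -8 - 4 F$)
$\frac{x{\left(\frac{34}{-54},43 \right)}}{542} + \frac{1514}{Y{\left(3 \right)}} = \frac{-8 - 4 \frac{34}{-54}}{542} + \frac{1514}{-36} = \left(-8 - 4 \cdot 34 \left(- \frac{1}{54}\right)\right) \frac{1}{542} + 1514 \left(- \frac{1}{36}\right) = \left(-8 - - \frac{68}{27}\right) \frac{1}{542} - \frac{757}{18} = \left(-8 + \frac{68}{27}\right) \frac{1}{542} - \frac{757}{18} = \left(- \frac{148}{27}\right) \frac{1}{542} - \frac{757}{18} = - \frac{74}{7317} - \frac{757}{18} = - \frac{615589}{14634}$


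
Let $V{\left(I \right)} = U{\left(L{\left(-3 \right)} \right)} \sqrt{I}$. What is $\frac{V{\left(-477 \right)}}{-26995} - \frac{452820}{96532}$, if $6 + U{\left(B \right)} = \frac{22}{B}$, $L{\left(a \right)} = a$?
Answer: $- \frac{113205}{24133} + \frac{8 i \sqrt{53}}{5399} \approx -4.6909 + 0.010787 i$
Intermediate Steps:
$U{\left(B \right)} = -6 + \frac{22}{B}$
$V{\left(I \right)} = - \frac{40 \sqrt{I}}{3}$ ($V{\left(I \right)} = \left(-6 + \frac{22}{-3}\right) \sqrt{I} = \left(-6 + 22 \left(- \frac{1}{3}\right)\right) \sqrt{I} = \left(-6 - \frac{22}{3}\right) \sqrt{I} = - \frac{40 \sqrt{I}}{3}$)
$\frac{V{\left(-477 \right)}}{-26995} - \frac{452820}{96532} = \frac{\left(- \frac{40}{3}\right) \sqrt{-477}}{-26995} - \frac{452820}{96532} = - \frac{40 \cdot 3 i \sqrt{53}}{3} \left(- \frac{1}{26995}\right) - \frac{113205}{24133} = - 40 i \sqrt{53} \left(- \frac{1}{26995}\right) - \frac{113205}{24133} = \frac{8 i \sqrt{53}}{5399} - \frac{113205}{24133} = - \frac{113205}{24133} + \frac{8 i \sqrt{53}}{5399}$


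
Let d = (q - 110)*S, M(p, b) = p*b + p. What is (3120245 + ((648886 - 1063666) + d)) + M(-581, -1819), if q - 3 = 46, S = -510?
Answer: 3792833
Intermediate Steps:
q = 49 (q = 3 + 46 = 49)
M(p, b) = p + b*p (M(p, b) = b*p + p = p + b*p)
d = 31110 (d = (49 - 110)*(-510) = -61*(-510) = 31110)
(3120245 + ((648886 - 1063666) + d)) + M(-581, -1819) = (3120245 + ((648886 - 1063666) + 31110)) - 581*(1 - 1819) = (3120245 + (-414780 + 31110)) - 581*(-1818) = (3120245 - 383670) + 1056258 = 2736575 + 1056258 = 3792833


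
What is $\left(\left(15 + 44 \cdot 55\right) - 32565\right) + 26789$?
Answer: $-3341$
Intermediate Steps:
$\left(\left(15 + 44 \cdot 55\right) - 32565\right) + 26789 = \left(\left(15 + 2420\right) - 32565\right) + 26789 = \left(2435 - 32565\right) + 26789 = -30130 + 26789 = -3341$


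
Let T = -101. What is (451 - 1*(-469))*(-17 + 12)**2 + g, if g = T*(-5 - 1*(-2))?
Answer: 23303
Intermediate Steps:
g = 303 (g = -101*(-5 - 1*(-2)) = -101*(-5 + 2) = -101*(-3) = 303)
(451 - 1*(-469))*(-17 + 12)**2 + g = (451 - 1*(-469))*(-17 + 12)**2 + 303 = (451 + 469)*(-5)**2 + 303 = 920*25 + 303 = 23000 + 303 = 23303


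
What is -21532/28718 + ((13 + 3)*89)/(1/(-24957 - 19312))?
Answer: -905177815870/14359 ≈ -6.3039e+7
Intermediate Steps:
-21532/28718 + ((13 + 3)*89)/(1/(-24957 - 19312)) = -21532*1/28718 + (16*89)/(1/(-44269)) = -10766/14359 + 1424/(-1/44269) = -10766/14359 + 1424*(-44269) = -10766/14359 - 63039056 = -905177815870/14359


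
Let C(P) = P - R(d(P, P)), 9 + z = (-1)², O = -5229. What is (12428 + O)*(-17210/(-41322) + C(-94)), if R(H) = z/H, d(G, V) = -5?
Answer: -70787284667/103305 ≈ -6.8523e+5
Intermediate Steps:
z = -8 (z = -9 + (-1)² = -9 + 1 = -8)
R(H) = -8/H
C(P) = -8/5 + P (C(P) = P - (-8)/(-5) = P - (-8)*(-1)/5 = P - 1*8/5 = P - 8/5 = -8/5 + P)
(12428 + O)*(-17210/(-41322) + C(-94)) = (12428 - 5229)*(-17210/(-41322) + (-8/5 - 94)) = 7199*(-17210*(-1/41322) - 478/5) = 7199*(8605/20661 - 478/5) = 7199*(-9832933/103305) = -70787284667/103305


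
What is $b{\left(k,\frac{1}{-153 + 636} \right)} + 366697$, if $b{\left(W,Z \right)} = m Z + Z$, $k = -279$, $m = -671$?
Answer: $\frac{177113981}{483} \approx 3.667 \cdot 10^{5}$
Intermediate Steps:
$b{\left(W,Z \right)} = - 670 Z$ ($b{\left(W,Z \right)} = - 671 Z + Z = - 670 Z$)
$b{\left(k,\frac{1}{-153 + 636} \right)} + 366697 = - \frac{670}{-153 + 636} + 366697 = - \frac{670}{483} + 366697 = \frac{177113981}{483}$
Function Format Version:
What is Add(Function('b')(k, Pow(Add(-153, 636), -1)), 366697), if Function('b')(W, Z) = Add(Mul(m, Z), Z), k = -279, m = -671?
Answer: Rational(177113981, 483) ≈ 3.6670e+5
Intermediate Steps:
Function('b')(W, Z) = Mul(-670, Z) (Function('b')(W, Z) = Add(Mul(-671, Z), Z) = Mul(-670, Z))
Add(Function('b')(k, Pow(Add(-153, 636), -1)), 366697) = Add(Mul(-670, Pow(Add(-153, 636), -1)), 366697) = Add(Mul(-670, Pow(483, -1)), 366697) = Add(Mul(-670, Rational(1, 483)), 366697) = Add(Rational(-670, 483), 366697) = Rational(177113981, 483)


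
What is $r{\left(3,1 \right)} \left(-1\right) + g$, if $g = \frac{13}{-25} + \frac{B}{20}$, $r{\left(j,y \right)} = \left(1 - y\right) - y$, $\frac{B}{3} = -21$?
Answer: $- \frac{267}{100} \approx -2.67$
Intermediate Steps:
$B = -63$ ($B = 3 \left(-21\right) = -63$)
$r{\left(j,y \right)} = 1 - 2 y$
$g = - \frac{367}{100}$ ($g = \frac{13}{-25} - \frac{63}{20} = 13 \left(- \frac{1}{25}\right) - \frac{63}{20} = - \frac{13}{25} - \frac{63}{20} = - \frac{367}{100} \approx -3.67$)
$r{\left(3,1 \right)} \left(-1\right) + g = \left(1 - 2\right) \left(-1\right) - \frac{367}{100} = \left(-1\right) \left(-1\right) - \frac{367}{100} = 1 - \frac{367}{100} = - \frac{267}{100}$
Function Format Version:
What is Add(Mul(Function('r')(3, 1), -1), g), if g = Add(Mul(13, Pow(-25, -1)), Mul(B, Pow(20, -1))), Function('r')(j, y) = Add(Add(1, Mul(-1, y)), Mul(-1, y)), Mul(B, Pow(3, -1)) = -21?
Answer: Rational(-267, 100) ≈ -2.6700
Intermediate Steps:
B = -63 (B = Mul(3, -21) = -63)
Function('r')(j, y) = Add(1, Mul(-2, y))
g = Rational(-367, 100) (g = Add(Mul(13, Pow(-25, -1)), Mul(-63, Pow(20, -1))) = Add(Mul(13, Rational(-1, 25)), Mul(-63, Rational(1, 20))) = Add(Rational(-13, 25), Rational(-63, 20)) = Rational(-367, 100) ≈ -3.6700)
Add(Mul(Function('r')(3, 1), -1), g) = Add(Mul(Add(1, Mul(-2, 1)), -1), Rational(-367, 100)) = Add(Mul(Add(1, -2), -1), Rational(-367, 100)) = Add(Mul(-1, -1), Rational(-367, 100)) = Add(1, Rational(-367, 100)) = Rational(-267, 100)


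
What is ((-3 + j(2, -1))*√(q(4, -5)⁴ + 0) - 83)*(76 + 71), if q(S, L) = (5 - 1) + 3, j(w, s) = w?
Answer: -19404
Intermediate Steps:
q(S, L) = 7 (q(S, L) = 4 + 3 = 7)
((-3 + j(2, -1))*√(q(4, -5)⁴ + 0) - 83)*(76 + 71) = ((-3 + 2)*√(7⁴ + 0) - 83)*(76 + 71) = (-√(2401 + 0) - 83)*147 = (-√2401 - 83)*147 = (-1*49 - 83)*147 = (-49 - 83)*147 = -132*147 = -19404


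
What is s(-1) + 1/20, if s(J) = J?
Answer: -19/20 ≈ -0.95000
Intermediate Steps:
s(-1) + 1/20 = -1 + 1/20 = -19/20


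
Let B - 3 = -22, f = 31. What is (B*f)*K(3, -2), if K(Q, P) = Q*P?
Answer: 3534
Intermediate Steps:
K(Q, P) = P*Q
B = -19 (B = 3 - 22 = -19)
(B*f)*K(3, -2) = (-19*31)*(-2*3) = -589*(-6) = 3534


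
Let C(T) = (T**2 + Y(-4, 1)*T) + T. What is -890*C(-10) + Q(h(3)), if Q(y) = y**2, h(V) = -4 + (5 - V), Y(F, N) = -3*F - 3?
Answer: 4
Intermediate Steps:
Y(F, N) = -3 - 3*F
h(V) = 1 - V
C(T) = T**2 + 10*T (C(T) = (T**2 + (-3 - 3*(-4))*T) + T = (T**2 + (-3 + 12)*T) + T = (T**2 + 9*T) + T = T**2 + 10*T)
-890*C(-10) + Q(h(3)) = -(-8900)*(10 - 10) + (1 - 1*3)**2 = -(-8900)*0 + (1 - 3)**2 = -890*0 + (-2)**2 = 0 + 4 = 4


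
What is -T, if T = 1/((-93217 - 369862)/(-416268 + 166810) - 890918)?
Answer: 249458/222246159365 ≈ 1.1224e-6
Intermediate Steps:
T = -249458/222246159365 (T = 1/(-463079/(-249458) - 890918) = 1/(-463079*(-1/249458) - 890918) = 1/(463079/249458 - 890918) = 1/(-222246159365/249458) = -249458/222246159365 ≈ -1.1224e-6)
-T = -1*(-249458/222246159365) = 249458/222246159365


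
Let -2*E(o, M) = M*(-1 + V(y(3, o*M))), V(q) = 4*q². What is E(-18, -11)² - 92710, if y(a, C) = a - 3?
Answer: -370719/4 ≈ -92680.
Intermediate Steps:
y(a, C) = -3 + a
E(o, M) = M/2 (E(o, M) = -M*(-1 + 4*(-3 + 3)²)/2 = -M*(-1 + 4*0²)/2 = -M*(-1 + 4*0)/2 = -M*(-1 + 0)/2 = -M*(-1)/2 = -(-1)*M/2 = M/2)
E(-18, -11)² - 92710 = ((½)*(-11))² - 92710 = (-11/2)² - 92710 = 121/4 - 92710 = -370719/4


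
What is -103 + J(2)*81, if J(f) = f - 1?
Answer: -22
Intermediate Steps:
J(f) = -1 + f
-103 + J(2)*81 = -103 + (-1 + 2)*81 = -103 + 1*81 = -103 + 81 = -22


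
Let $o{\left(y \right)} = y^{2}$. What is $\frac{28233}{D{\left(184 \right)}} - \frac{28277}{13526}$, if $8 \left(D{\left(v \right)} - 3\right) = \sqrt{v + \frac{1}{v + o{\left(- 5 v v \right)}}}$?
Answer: $\frac{700248242503364682215}{50646040610107534} - \frac{150576 \sqrt{37772909548015700322222}}{3744347228309} \approx 6010.6$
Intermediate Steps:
$D{\left(v \right)} = 3 + \frac{\sqrt{v + \frac{1}{v + 25 v^{4}}}}{8}$ ($D{\left(v \right)} = 3 + \frac{\sqrt{v + \frac{1}{v + \left(- 5 v v\right)^{2}}}}{8} = 3 + \frac{\sqrt{v + \frac{1}{v + \left(- 5 v^{2}\right)^{2}}}}{8} = 3 + \frac{\sqrt{v + \frac{1}{v + 25 v^{4}}}}{8}$)
$\frac{28233}{D{\left(184 \right)}} - \frac{28277}{13526} = \frac{28233}{3 + \frac{\sqrt{\frac{1 + 184^{2} \left(1 + 25 \cdot 184^{3}\right)}{184 \left(1 + 25 \cdot 184^{3}\right)}}}{8}} - \frac{28277}{13526} = \frac{28233}{3 + \frac{\sqrt{\frac{1 + 33856 \left(1 + 25 \cdot 6229504\right)}{184 \left(1 + 25 \cdot 6229504\right)}}}{8}} - \frac{28277}{13526} = \frac{28233}{3 + \frac{\sqrt{\frac{1 + 33856 \left(1 + 155737600\right)}{184 \left(1 + 155737600\right)}}}{8}} - \frac{28277}{13526} = \frac{28233}{3 + \frac{\sqrt{\frac{1 + 33856 \cdot 155737601}{184 \cdot 155737601}}}{8}} - \frac{28277}{13526} = \frac{28233}{3 + \frac{\sqrt{\frac{1}{184} \cdot \frac{1}{155737601} \left(1 + 5272652219456\right)}}{8}} - \frac{28277}{13526} = \frac{28233}{3 + \frac{\sqrt{\frac{1}{184} \cdot \frac{1}{155737601} \cdot 5272652219457}}{8}} - \frac{28277}{13526} = \frac{28233}{3 + \frac{\sqrt{\frac{5272652219457}{28655718584}}}{8}} - \frac{28277}{13526} = \frac{28233}{3 + \frac{\frac{1}{14327859292} \sqrt{37772909548015700322222}}{8}} - \frac{28277}{13526} = \frac{28233}{3 + \frac{\sqrt{37772909548015700322222}}{114622874336}} - \frac{28277}{13526} = - \frac{28277}{13526} + \frac{28233}{3 + \frac{\sqrt{37772909548015700322222}}{114622874336}}$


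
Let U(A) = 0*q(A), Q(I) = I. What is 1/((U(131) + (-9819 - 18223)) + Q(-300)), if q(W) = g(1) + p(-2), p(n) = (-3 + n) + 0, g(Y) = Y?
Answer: -1/28342 ≈ -3.5283e-5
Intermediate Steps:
p(n) = -3 + n
q(W) = -4 (q(W) = 1 + (-3 - 2) = 1 - 5 = -4)
U(A) = 0 (U(A) = 0*(-4) = 0)
1/((U(131) + (-9819 - 18223)) + Q(-300)) = 1/((0 + (-9819 - 18223)) - 300) = 1/((0 - 28042) - 300) = 1/(-28042 - 300) = 1/(-28342) = -1/28342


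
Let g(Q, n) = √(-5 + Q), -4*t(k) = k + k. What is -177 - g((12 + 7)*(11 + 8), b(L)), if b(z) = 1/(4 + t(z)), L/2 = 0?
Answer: -177 - 2*√89 ≈ -195.87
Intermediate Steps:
L = 0 (L = 2*0 = 0)
t(k) = -k/2 (t(k) = -(k + k)/4 = -k/2)
b(z) = 1/(4 - z/2)
-177 - g((12 + 7)*(11 + 8), b(L)) = -177 - √(-5 + (12 + 7)*(11 + 8)) = -177 - √(-5 + 19*19) = -177 - √(-5 + 361) = -177 - √356 = -177 - 2*√89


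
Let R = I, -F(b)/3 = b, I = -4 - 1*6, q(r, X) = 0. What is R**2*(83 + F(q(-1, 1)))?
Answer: 8300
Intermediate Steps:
I = -10 (I = -4 - 6 = -10)
F(b) = -3*b
R = -10
R**2*(83 + F(q(-1, 1))) = (-10)**2*(83 - 3*0) = 100*(83 + 0) = 100*83 = 8300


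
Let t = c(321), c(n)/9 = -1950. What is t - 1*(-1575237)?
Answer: 1557687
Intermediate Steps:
c(n) = -17550 (c(n) = 9*(-1950) = -17550)
t = -17550
t - 1*(-1575237) = -17550 - 1*(-1575237) = -17550 + 1575237 = 1557687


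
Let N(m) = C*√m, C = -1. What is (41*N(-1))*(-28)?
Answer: 1148*I ≈ 1148.0*I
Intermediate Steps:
N(m) = -√m
(41*N(-1))*(-28) = (41*(-√(-1)))*(-28) = (41*(-I))*(-28) = -41*I*(-28) = 1148*I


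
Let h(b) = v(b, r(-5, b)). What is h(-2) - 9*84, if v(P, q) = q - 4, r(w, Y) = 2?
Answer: -758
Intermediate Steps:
v(P, q) = -4 + q
h(b) = -2 (h(b) = -4 + 2 = -2)
h(-2) - 9*84 = -2 - 9*84 = -2 - 756 = -758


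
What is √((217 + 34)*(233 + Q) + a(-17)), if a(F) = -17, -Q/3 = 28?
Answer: √37382 ≈ 193.34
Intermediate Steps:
Q = -84 (Q = -3*28 = -84)
√((217 + 34)*(233 + Q) + a(-17)) = √((217 + 34)*(233 - 84) - 17) = √(251*149 - 17) = √(37399 - 17) = √37382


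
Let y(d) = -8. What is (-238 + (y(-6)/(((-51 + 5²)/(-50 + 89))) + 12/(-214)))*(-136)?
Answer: 3289568/107 ≈ 30744.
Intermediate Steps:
(-238 + (y(-6)/(((-51 + 5²)/(-50 + 89))) + 12/(-214)))*(-136) = (-238 + (-8*(-50 + 89)/(-51 + 5²) + 12/(-214)))*(-136) = (-238 + (-8*39/(-51 + 25) + 12*(-1/214)))*(-136) = (-238 + (-8/((-26*1/39)) - 6/107))*(-136) = (-238 + (-8/(-⅔) - 6/107))*(-136) = (-238 + (-8*(-3/2) - 6/107))*(-136) = (-238 + (12 - 6/107))*(-136) = (-238 + 1278/107)*(-136) = -24188/107*(-136) = 3289568/107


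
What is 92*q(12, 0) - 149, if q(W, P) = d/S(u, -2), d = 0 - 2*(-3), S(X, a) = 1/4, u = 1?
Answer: 2059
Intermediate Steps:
S(X, a) = 1/4
d = 6 (d = 0 + 6 = 6)
q(W, P) = 24 (q(W, P) = 6/(1/4) = 6*4 = 24)
92*q(12, 0) - 149 = 92*24 - 149 = 2208 - 149 = 2059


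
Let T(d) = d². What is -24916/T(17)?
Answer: -24916/289 ≈ -86.214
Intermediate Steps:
-24916/T(17) = -24916/(17²) = -24916/289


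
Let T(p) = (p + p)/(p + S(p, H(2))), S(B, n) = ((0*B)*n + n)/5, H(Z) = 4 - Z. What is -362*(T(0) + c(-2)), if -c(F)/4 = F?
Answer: -2896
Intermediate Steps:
S(B, n) = n/5 (S(B, n) = (0*n + n)*(⅕) = (0 + n)*(⅕) = n*(⅕) = n/5)
c(F) = -4*F
T(p) = 2*p/(⅖ + p) (T(p) = (p + p)/(p + (4 - 1*2)/5) = (2*p)/(p + (4 - 2)/5) = (2*p)/(p + (⅕)*2) = (2*p)/(p + ⅖) = (2*p)/(⅖ + p) = 2*p/(⅖ + p))
-362*(T(0) + c(-2)) = -362*(10*0/(2 + 5*0) - 4*(-2)) = -362*(10*0/(2 + 0) + 8) = -362*(10*0/2 + 8) = -362*(10*0*(½) + 8) = -362*(0 + 8) = -362*8 = -2896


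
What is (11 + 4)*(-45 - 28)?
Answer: -1095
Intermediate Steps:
(11 + 4)*(-45 - 28) = 15*(-73) = -1095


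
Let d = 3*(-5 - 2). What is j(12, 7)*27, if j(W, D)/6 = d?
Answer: -3402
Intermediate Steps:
d = -21 (d = 3*(-7) = -21)
j(W, D) = -126 (j(W, D) = 6*(-21) = -126)
j(12, 7)*27 = -126*27 = -3402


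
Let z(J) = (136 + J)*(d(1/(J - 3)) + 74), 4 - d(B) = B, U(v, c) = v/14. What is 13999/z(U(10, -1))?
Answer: 1567888/1201035 ≈ 1.3054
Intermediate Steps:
U(v, c) = v/14 (U(v, c) = v*(1/14) = v/14)
d(B) = 4 - B
z(J) = (78 - 1/(-3 + J))*(136 + J) (z(J) = (136 + J)*((4 - 1/(J - 3)) + 74) = (136 + J)*((4 - 1/(-3 + J)) + 74) = (136 + J)*(78 - 1/(-3 + J)) = (78 - 1/(-3 + J))*(136 + J))
13999/z(U(10, -1)) = 13999/(((-31960 + 78*((1/14)*10)**2 + 10373*((1/14)*10))/(-3 + (1/14)*10))) = 13999/(((-31960 + 78*(5/7)**2 + 10373*(5/7))/(-3 + 5/7))) = 13999/(((-31960 + 78*(25/49) + 51865/7)/(-16/7))) = 13999/((-7*(-31960 + 1950/49 + 51865/7)/16)) = 13999/((-7/16*(-1201035/49))) = 13999/(1201035/112) = 13999*(112/1201035) = 1567888/1201035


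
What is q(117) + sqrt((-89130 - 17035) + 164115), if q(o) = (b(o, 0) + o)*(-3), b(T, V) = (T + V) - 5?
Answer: -687 + 5*sqrt(2318) ≈ -446.27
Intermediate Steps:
b(T, V) = -5 + T + V
q(o) = 15 - 6*o (q(o) = ((-5 + o + 0) + o)*(-3) = ((-5 + o) + o)*(-3) = (-5 + 2*o)*(-3) = 15 - 6*o)
q(117) + sqrt((-89130 - 17035) + 164115) = (15 - 6*117) + sqrt((-89130 - 17035) + 164115) = (15 - 702) + sqrt(-106165 + 164115) = -687 + sqrt(57950) = -687 + 5*sqrt(2318)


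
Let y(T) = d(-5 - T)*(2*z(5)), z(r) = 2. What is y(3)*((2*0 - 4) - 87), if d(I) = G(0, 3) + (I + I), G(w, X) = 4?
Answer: 4368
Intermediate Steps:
d(I) = 4 + 2*I (d(I) = 4 + (I + I) = 4 + 2*I)
y(T) = -24 - 8*T (y(T) = (4 + 2*(-5 - T))*(2*2) = (4 + (-10 - 2*T))*4 = (-6 - 2*T)*4 = -24 - 8*T)
y(3)*((2*0 - 4) - 87) = (-24 - 8*3)*((2*0 - 4) - 87) = (-24 - 24)*((0 - 4) - 87) = -48*(-4 - 87) = -48*(-91) = 4368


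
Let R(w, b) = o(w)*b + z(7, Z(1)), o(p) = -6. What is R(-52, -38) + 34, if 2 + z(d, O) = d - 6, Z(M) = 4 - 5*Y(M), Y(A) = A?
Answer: 261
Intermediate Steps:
Z(M) = 4 - 5*M
z(d, O) = -8 + d (z(d, O) = -2 + (d - 6) = -2 + (-6 + d) = -8 + d)
R(w, b) = -1 - 6*b (R(w, b) = -6*b + (-8 + 7) = -6*b - 1 = -1 - 6*b)
R(-52, -38) + 34 = (-1 - 6*(-38)) + 34 = (-1 + 228) + 34 = 227 + 34 = 261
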